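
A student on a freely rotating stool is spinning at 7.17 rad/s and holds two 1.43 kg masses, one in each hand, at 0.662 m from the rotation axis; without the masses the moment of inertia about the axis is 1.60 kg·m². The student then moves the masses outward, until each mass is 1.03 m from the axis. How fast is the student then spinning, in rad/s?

Angular momentum about the spin axis is conserved since the torque about it is zero.
I₁ = 1.60 + 2(1.43)(0.662)² = 2.853 kg·m²; I₂ = 1.60 + 2(1.43)(1.03)² = 4.634 kg·m².
ω₂ = I₁ω₁ / I₂ = (2.853)(7.17 rad/s) / (4.634) = 4.415 rad/s.

ω₂ ≈ 4.41 rad/s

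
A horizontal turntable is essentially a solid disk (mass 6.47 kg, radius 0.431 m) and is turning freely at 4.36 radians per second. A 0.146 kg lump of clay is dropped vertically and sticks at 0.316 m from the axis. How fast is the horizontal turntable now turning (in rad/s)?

ω_f ≈ 4.26 rad/s

The added mass arrives with no angular momentum about the axis, and any external torque about the axis is negligible, so the system's angular momentum is conserved.
I_p = ½(6.47)(0.431)² = 0.6009 kg·m².
Added inertia Σmr² = (0.146)(0.316)² = 0.01458 kg·m²; I_f = 0.6009 + 0.01458 = 0.6155 kg·m².
ω_f = I_p ω_i / I_f = (0.6009)(4.36) / 0.6155 = 4.257 rad/s.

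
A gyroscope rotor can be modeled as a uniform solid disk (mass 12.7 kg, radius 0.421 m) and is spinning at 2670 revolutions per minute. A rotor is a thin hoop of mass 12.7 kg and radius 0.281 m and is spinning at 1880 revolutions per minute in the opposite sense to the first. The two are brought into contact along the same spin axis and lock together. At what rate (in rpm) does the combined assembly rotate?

|ω_f| ≈ 526 rpm

No external torque acts about the common axis, so total angular momentum is conserved.
Moments of inertia: I_A = ½(12.7)(0.421)² = 1.125 kg·m²; I_B = (12.7)(0.281)² = 1.003 kg·m².
Taking A's sense as positive: L = (1.125)(2670) − (1.003)(1880) = 1120 kg·m²·rpm.
Combined I = 1.125 + 1.003 = 2.128 kg·m².
ω_f = L / I = 1120 / 2.128 = 526.1 rpm.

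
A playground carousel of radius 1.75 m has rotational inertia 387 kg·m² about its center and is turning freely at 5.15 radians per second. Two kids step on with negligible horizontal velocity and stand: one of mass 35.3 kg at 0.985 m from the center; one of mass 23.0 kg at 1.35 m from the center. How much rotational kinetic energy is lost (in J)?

No external torque acts about the center; L_before = L_after.
Added inertia Σmr² = (35.3)(0.985)² + (23.0)(1.35)² = 76.17 kg·m²; I_f = 387.0 + 76.17 = 463.2 kg·m².
ω_f = I_p ω_i / I_f = (387.0)(5.15) / 463.2 = 4.303 rad/s.
KE_i = ½(387.0)(5.150 rad/s)² = 5132 J; KE_f = ½(463.2)(4.303)² = 4288 J.

energy lost ≈ 844 J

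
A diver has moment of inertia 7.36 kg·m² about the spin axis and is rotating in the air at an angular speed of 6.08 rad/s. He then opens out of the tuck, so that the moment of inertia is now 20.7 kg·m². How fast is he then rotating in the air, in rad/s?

ω₂ ≈ 2.16 rad/s

No external torque acts about the spin axis, so angular momentum is conserved.
ω₂ = I₁ω₁ / I₂ = (7.360)(6.08 rad/s) / (20.70) = 2.162 rad/s.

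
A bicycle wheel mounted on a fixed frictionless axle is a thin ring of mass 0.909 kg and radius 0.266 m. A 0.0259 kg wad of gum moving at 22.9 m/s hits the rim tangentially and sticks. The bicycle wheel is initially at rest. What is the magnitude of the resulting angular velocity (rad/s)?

|ω_f| ≈ 2.39 rad/s

About the axle the impulsive forces during the collision are internal, so angular momentum about that axis is conserved.
I_p = (0.909)(0.266)² = 0.06432 kg·m². Taking the sense of the wad of gum's angular momentum as positive, L_{wad} = m v R = (0.0259)(22.9)(0.266) = 0.1578 kg·m²/s.
L_i = 0 + 0.1578 = 0.1578 kg·m²/s.
After sticking, I_f = I_p + m R² = 0.06432 + (0.0259)(0.266)² = 0.06615 kg·m².
ω_f = L_i / I_f = 0.1578 / 0.06615 = 2.385 rad/s.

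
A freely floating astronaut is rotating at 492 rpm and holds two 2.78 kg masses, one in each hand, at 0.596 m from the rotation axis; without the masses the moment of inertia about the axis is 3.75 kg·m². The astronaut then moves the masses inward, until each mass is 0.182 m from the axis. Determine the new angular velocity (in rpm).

No external torque acts about the spin axis, so angular momentum is conserved.
I₁ = 3.75 + 2(2.78)(0.596)² = 5.725 kg·m²; I₂ = 3.75 + 2(2.78)(0.182)² = 3.934 kg·m².
ω₂ = I₁ω₁ / I₂ = (5.725)(492 rpm) / (3.934) = 716.0 rpm.

ω₂ ≈ 716 rpm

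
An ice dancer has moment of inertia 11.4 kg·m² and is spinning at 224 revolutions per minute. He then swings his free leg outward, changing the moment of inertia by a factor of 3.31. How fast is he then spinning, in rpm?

No external torque acts about the spin axis, so angular momentum is conserved.
I₂ = 3.31 × 11.4 = 37.73 kg·m².
ω₂ = I₁ω₁ / I₂ = (11.40)(224 rpm) / (37.73) = 67.67 rpm.

ω₂ ≈ 67.7 rpm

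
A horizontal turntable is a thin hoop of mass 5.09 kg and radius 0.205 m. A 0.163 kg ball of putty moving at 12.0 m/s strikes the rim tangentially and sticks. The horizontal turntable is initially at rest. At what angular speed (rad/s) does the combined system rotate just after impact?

|ω_f| ≈ 1.82 rad/s

The axle reaction passes through the axle and exerts no torque about it; angular momentum about the axle is conserved through the impact.
I_p = (5.09)(0.205)² = 0.2139 kg·m². Taking the sense of the ball of putty's angular momentum as positive, L_{ball} = m v R = (0.163)(12.0)(0.205) = 0.4010 kg·m²/s.
L_i = 0 + 0.4010 = 0.4010 kg·m²/s.
After sticking, I_f = I_p + m R² = 0.2139 + (0.163)(0.205)² = 0.2208 kg·m².
ω_f = L_i / I_f = 0.4010 / 0.2208 = 1.816 rad/s.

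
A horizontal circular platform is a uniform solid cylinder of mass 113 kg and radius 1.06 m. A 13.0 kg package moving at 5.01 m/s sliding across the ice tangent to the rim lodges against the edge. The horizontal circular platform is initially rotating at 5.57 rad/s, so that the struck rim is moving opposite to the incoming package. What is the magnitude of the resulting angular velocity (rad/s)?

About the central axle the impulsive forces during the collision are internal, so angular momentum about that axis is conserved.
I_p = ½(113)(1.06)² = 63.48 kg·m². Taking the sense of the package's angular momentum as positive, L_{package} = m v R = (13.0)(5.01)(1.06) = 69.04 kg·m²/s.
L_i = −I_p ω_p + m v R = −(63.48)(5.57) + 69.04 = -284.6 kg·m²/s.
After sticking, I_f = I_p + m R² = 63.48 + (13.0)(1.06)² = 78.09 kg·m².
ω_f = L_i / I_f = -284.6 / 78.09 = -3.644 rad/s.

|ω_f| ≈ 3.64 rad/s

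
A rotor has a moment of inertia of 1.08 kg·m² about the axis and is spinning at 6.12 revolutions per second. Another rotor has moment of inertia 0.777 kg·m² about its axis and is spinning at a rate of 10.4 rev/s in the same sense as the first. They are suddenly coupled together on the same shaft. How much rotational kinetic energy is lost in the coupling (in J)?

No external torque acts about the common axis, so total angular momentum is conserved.
Taking A's sense as positive: L = (1.080)(6.12) + (0.7770)(10.4) = 14.69 kg·m²·rev/s.
Combined I = 1.080 + 0.7770 = 1.857 kg·m².
ω_f = L / I = 14.69 / 1.857 = 7.911 rev/s.
KE_i = ½ΣIω² = 2457 J; KE_f = ½(1.857)(49.71)² = 2294 J.

ΔKE lost ≈ 163 J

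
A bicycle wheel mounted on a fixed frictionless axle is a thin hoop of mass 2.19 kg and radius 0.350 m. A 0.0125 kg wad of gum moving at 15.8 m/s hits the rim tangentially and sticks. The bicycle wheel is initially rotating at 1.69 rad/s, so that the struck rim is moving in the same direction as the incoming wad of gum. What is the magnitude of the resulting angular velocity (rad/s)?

|ω_f| ≈ 1.94 rad/s

The axle reaction passes through the axle and exerts no torque about it; angular momentum about the axle is conserved through the impact.
I_p = (2.19)(0.350)² = 0.2683 kg·m². Taking the sense of the wad of gum's angular momentum as positive, L_{wad} = m v R = (0.0125)(15.8)(0.350) = 0.06912 kg·m²/s.
L_i = +I_p ω_p + m v R = +(0.2683)(1.69) + 0.06912 = 0.5225 kg·m²/s.
After sticking, I_f = I_p + m R² = 0.2683 + (0.0125)(0.350)² = 0.2698 kg·m².
ω_f = L_i / I_f = 0.5225 / 0.2698 = 1.937 rad/s.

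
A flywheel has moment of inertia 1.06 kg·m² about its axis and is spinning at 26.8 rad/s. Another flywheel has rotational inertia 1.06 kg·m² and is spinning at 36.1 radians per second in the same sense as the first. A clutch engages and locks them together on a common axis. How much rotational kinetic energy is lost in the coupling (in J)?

ΔKE lost ≈ 22.9 J

The coupling torques are internal; angular momentum about the shared axis is conserved.
Taking A's sense as positive: L = (1.060)(26.8) + (1.060)(36.1) = 66.67 kg·m²·rad/s.
Combined I = 1.060 + 1.060 = 2.120 kg·m².
ω_f = L / I = 66.67 / 2.120 = 31.45 rad/s.
KE_i = ½ΣIω² = 1071 J; KE_f = ½(2.120)(31.45)² = 1048 J.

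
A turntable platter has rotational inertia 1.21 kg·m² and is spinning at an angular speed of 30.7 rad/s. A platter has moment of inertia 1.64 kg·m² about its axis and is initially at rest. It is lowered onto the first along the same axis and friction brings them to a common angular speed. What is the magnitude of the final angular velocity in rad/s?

No external torque acts about the common axis, so total angular momentum is conserved.
Taking A's sense as positive: L = (1.210)(30.7) = 37.15 kg·m²·rad/s.
Combined I = 1.210 + 1.640 = 2.850 kg·m².
ω_f = L / I = 37.15 / 2.850 = 13.03 rad/s.

|ω_f| ≈ 13.0 rad/s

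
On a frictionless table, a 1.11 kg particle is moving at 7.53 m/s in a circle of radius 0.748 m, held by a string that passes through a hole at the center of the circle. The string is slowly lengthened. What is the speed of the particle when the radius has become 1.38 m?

v₂ ≈ 4.08 m/s

Central (radial) force ⇒ zero torque about the center ⇒ m v r is constant.
v₂ = v₁ r₁ / r₂ = (7.53)(0.748) / (1.38) = 4.081 m/s.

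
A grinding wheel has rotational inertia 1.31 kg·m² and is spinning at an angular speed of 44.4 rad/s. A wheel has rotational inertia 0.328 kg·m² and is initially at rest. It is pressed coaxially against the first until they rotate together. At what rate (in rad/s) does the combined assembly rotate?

No external torque acts about the common axis, so total angular momentum is conserved.
Taking A's sense as positive: L = (1.310)(44.4) = 58.16 kg·m²·rad/s.
Combined I = 1.310 + 0.3280 = 1.638 kg·m².
ω_f = L / I = 58.16 / 1.638 = 35.51 rad/s.

|ω_f| ≈ 35.5 rad/s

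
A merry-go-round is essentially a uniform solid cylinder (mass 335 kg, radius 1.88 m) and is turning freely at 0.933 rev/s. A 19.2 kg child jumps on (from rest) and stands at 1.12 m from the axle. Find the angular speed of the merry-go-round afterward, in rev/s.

The added mass arrives with no angular momentum about the axle, and any external torque about the axle is negligible, so the system's angular momentum is conserved.
I_p = ½(335)(1.88)² = 592.0 kg·m².
Added inertia Σmr² = (19.2)(1.12)² = 24.08 kg·m²; I_f = 592.0 + 24.08 = 616.1 kg·m².
ω_f = I_p ω_i / I_f = (592.0)(0.933) / 616.1 = 0.8965 rev/s.

ω_f ≈ 0.897 rev/s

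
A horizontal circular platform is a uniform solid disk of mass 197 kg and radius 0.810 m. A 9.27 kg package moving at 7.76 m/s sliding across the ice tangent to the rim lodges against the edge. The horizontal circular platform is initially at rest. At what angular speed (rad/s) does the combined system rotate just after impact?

The axle reaction passes through the central axle and exerts no torque about it; angular momentum about the central axle is conserved through the impact.
I_p = ½(197)(0.810)² = 64.63 kg·m². Taking the sense of the package's angular momentum as positive, L_{package} = m v R = (9.27)(7.76)(0.810) = 58.27 kg·m²/s.
L_i = 0 + 58.27 = 58.27 kg·m²/s.
After sticking, I_f = I_p + m R² = 64.63 + (9.27)(0.810)² = 70.71 kg·m².
ω_f = L_i / I_f = 58.27 / 70.71 = 0.8241 rad/s.

|ω_f| ≈ 0.824 rad/s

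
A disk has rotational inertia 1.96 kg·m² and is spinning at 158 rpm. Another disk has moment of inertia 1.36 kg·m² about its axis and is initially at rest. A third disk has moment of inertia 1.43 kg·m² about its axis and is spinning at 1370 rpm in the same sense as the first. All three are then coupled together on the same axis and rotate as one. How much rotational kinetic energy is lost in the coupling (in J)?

No external torque acts about the common axis, so total angular momentum is conserved.
Taking A's sense as positive: L = (1.960)(158) + (1.430)(1370) = 2269 kg·m²·rpm.
Combined I = 1.960 + 1.360 + 1.430 = 4.750 kg·m².
ω_f = L / I = 2269 / 4.750 = 477.6 rpm.
KE_i = ½ΣIω² = 14980 J; KE_f = ½(4.750)(50.02)² = 5942 J.

ΔKE lost ≈ 9040 J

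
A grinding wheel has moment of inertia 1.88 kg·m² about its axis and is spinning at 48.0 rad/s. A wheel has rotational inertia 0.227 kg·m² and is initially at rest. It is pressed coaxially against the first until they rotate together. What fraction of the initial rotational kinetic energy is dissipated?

No external torque acts about the common axis, so total angular momentum is conserved.
Taking A's sense as positive: L = (1.880)(48.0) = 90.24 kg·m²·rad/s.
Combined I = 1.880 + 0.2270 = 2.107 kg·m².
ω_f = L / I = 90.24 / 2.107 = 42.83 rad/s.
KE_i = ½ΣIω² = 2166 J; KE_f = ½(2.107)(42.83)² = 1932 J.
Fraction dissipated = (KE_i − KE_f)/KE_i = 0.1077.

fraction ≈ 0.108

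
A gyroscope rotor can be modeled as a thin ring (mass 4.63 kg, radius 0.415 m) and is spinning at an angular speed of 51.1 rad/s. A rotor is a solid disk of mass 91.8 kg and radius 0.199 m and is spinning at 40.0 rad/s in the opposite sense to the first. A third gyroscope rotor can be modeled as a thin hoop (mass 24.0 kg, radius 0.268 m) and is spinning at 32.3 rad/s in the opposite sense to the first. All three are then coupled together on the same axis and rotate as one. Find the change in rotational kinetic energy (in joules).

ΔKE ≈ -2510 J

No external torque acts about the common axis, so total angular momentum is conserved.
Moments of inertia: I_A = (4.63)(0.415)² = 0.7974 kg·m²; I_B = ½(91.8)(0.199)² = 1.818 kg·m²; I_C = (24.0)(0.268)² = 1.724 kg·m².
Taking A's sense as positive: L = (0.7974)(51.1) − (1.818)(40.0) − (1.724)(32.3) = -87.64 kg·m²·rad/s.
Combined I = 0.7974 + 1.818 + 1.724 = 4.339 kg·m².
ω_f = L / I = -87.64 / 4.339 = -20.20 rad/s.
KE_i = ½ΣIω² = 3394 J; KE_f = ½(4.339)(20.20)² = 885.1 J.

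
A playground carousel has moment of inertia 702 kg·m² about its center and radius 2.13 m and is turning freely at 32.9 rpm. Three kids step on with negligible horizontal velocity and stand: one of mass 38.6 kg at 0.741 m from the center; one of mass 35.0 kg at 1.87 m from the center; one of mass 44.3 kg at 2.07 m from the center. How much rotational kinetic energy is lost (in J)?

The added mass arrives with no angular momentum about the center, and any external torque about the center is negligible, so the system's angular momentum is conserved.
Added inertia Σmr² = (38.6)(0.741)² + (35.0)(1.87)² + (44.3)(2.07)² = 333.4 kg·m²; I_f = 702.0 + 333.4 = 1035 kg·m².
ω_f = I_p ω_i / I_f = (702.0)(32.9) / 1035 = 22.31 rpm.
KE_i = ½(702.0)(3.445 rad/s)² = 4166 J; KE_f = ½(1035)(2.336)² = 2825 J.

energy lost ≈ 1340 J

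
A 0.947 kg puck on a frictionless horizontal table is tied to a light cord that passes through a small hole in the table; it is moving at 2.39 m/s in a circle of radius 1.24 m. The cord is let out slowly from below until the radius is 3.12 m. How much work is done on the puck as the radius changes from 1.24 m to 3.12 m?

W ≈ -2.28 J

Central (radial) force ⇒ zero torque about the center ⇒ m v r is constant.
v₂ = v₁ r₁ / r₂ = (2.39)(1.24) / (3.12) = 0.9499 m/s.
W = ΔKE = ½m(v₂² − v₁²) = -2.277 J.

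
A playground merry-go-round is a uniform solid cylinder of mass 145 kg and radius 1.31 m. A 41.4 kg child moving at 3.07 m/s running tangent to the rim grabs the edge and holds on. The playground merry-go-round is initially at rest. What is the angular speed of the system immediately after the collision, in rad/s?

|ω_f| ≈ 0.852 rad/s

About the axle the impulsive forces during the collision are internal, so angular momentum about that axis is conserved.
I_p = ½(145)(1.31)² = 124.4 kg·m². Taking the sense of the child's angular momentum as positive, L_{child} = m v R = (41.4)(3.07)(1.31) = 166.5 kg·m²/s.
L_i = 0 + 166.5 = 166.5 kg·m²/s.
After sticking, I_f = I_p + m R² = 124.4 + (41.4)(1.31)² = 195.5 kg·m².
ω_f = L_i / I_f = 166.5 / 195.5 = 0.8518 rad/s.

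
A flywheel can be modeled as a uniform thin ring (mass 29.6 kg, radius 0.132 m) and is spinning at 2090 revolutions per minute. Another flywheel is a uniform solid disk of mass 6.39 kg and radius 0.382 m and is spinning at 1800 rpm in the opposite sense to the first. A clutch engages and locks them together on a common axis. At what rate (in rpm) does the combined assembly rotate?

|ω_f| ≈ 243 rpm

The coupling torques are internal; angular momentum about the shared axis is conserved.
Moments of inertia: I_A = (29.6)(0.132)² = 0.5158 kg·m²; I_B = ½(6.39)(0.382)² = 0.4662 kg·m².
Taking A's sense as positive: L = (0.5158)(2090) − (0.4662)(1800) = 238.7 kg·m²·rpm.
Combined I = 0.5158 + 0.4662 = 0.9820 kg·m².
ω_f = L / I = 238.7 / 0.9820 = 243.1 rpm.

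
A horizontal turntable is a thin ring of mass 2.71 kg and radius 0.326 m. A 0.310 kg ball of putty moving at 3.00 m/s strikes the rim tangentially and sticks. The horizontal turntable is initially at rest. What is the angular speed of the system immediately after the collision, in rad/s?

About the axle the impulsive forces during the collision are internal, so angular momentum about that axis is conserved.
I_p = (2.71)(0.326)² = 0.2880 kg·m². Taking the sense of the ball of putty's angular momentum as positive, L_{ball} = m v R = (0.310)(3.00)(0.326) = 0.3032 kg·m²/s.
L_i = 0 + 0.3032 = 0.3032 kg·m²/s.
After sticking, I_f = I_p + m R² = 0.2880 + (0.310)(0.326)² = 0.3210 kg·m².
ω_f = L_i / I_f = 0.3032 / 0.3210 = 0.9446 rad/s.

|ω_f| ≈ 0.945 rad/s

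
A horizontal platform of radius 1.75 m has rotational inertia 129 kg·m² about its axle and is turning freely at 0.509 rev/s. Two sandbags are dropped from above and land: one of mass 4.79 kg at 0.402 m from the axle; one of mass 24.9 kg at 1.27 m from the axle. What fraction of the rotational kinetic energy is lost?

No external torque acts about the axle; L_before = L_after.
Added inertia Σmr² = (4.79)(0.402)² + (24.9)(1.27)² = 40.94 kg·m²; I_f = 129.0 + 40.94 = 169.9 kg·m².
ω_f = I_p ω_i / I_f = (129.0)(0.509) / 169.9 = 0.3864 rev/s.
KE_i = ½(129.0)(3.198 rad/s)² = 659.7 J; KE_f = ½(169.9)(2.428)² = 500.8 J.
Fraction lost = 0.2409.

fraction ≈ 0.241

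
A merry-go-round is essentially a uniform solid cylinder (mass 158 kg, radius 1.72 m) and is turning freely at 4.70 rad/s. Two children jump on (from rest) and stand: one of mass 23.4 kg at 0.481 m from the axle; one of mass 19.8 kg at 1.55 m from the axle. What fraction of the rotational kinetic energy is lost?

fraction ≈ 0.185

No external torque acts about the axle; L_before = L_after.
I_p = ½(158)(1.72)² = 233.7 kg·m².
Added inertia Σmr² = (23.4)(0.481)² + (19.8)(1.55)² = 52.98 kg·m²; I_f = 233.7 + 52.98 = 286.7 kg·m².
ω_f = I_p ω_i / I_f = (233.7)(4.70) / 286.7 = 3.831 rad/s.
KE_i = ½(233.7)(4.700 rad/s)² = 2581 J; KE_f = ½(286.7)(3.831)² = 2104 J.
Fraction lost = 0.1848.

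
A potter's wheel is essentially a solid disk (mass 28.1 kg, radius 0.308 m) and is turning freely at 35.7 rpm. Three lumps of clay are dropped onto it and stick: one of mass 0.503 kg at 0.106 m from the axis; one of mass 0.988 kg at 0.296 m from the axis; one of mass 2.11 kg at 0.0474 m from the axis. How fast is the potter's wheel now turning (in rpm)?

No external torque acts about the axis; L_before = L_after.
I_p = ½(28.1)(0.308)² = 1.333 kg·m².
Added inertia Σmr² = (0.503)(0.106)² + (0.988)(0.296)² + (2.11)(0.0474)² = 0.09696 kg·m²; I_f = 1.333 + 0.09696 = 1.430 kg·m².
ω_f = I_p ω_i / I_f = (1.333)(35.7) / 1.430 = 33.28 rpm.

ω_f ≈ 33.3 rpm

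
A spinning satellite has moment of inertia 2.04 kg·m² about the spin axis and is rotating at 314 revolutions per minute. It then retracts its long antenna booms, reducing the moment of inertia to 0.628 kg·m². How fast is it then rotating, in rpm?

No external torque acts about the spin axis, so angular momentum is conserved.
ω₂ = I₁ω₁ / I₂ = (2.040)(314 rpm) / (0.6280) = 1020 rpm.

ω₂ ≈ 1020 rpm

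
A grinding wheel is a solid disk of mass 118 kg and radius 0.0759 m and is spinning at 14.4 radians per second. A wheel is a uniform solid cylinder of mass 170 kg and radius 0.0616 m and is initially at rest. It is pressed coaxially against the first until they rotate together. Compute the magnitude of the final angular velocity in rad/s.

No external torque acts about the common axis, so total angular momentum is conserved.
Moments of inertia: I_A = ½(118)(0.0759)² = 0.3399 kg·m²; I_B = ½(170)(0.0616)² = 0.3225 kg·m².
Taking A's sense as positive: L = (0.3399)(14.4) = 4.894 kg·m²·rad/s.
Combined I = 0.3399 + 0.3225 = 0.6624 kg·m².
ω_f = L / I = 4.894 / 0.6624 = 7.389 rad/s.

|ω_f| ≈ 7.39 rad/s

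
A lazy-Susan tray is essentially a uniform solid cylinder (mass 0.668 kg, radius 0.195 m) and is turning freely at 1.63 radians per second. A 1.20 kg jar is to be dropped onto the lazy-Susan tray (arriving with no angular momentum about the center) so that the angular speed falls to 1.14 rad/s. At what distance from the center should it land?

No external torque acts about the center; L_before = L_after.
I_p = ½(0.668)(0.195)² = 0.01270 kg·m².
I_p ω_i = (I_p + m r²) ω_f ⇒ m r² = I_p(ω_i/ω_f − 1) = 0.01270(1.63/1.14 − 1) = 0.005459 kg·m².
r = √(0.005459/1.20) = 0.06745 m.

r ≈ 0.0674 m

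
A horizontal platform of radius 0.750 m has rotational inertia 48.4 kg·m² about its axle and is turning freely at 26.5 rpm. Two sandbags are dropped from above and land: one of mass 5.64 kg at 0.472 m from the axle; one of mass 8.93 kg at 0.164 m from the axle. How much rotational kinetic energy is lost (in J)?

No external torque acts about the axle; L_before = L_after.
Added inertia Σmr² = (5.64)(0.472)² + (8.93)(0.164)² = 1.497 kg·m²; I_f = 48.40 + 1.497 = 49.90 kg·m².
ω_f = I_p ω_i / I_f = (48.40)(26.5) / 49.90 = 25.71 rpm.
KE_i = ½(48.40)(2.775 rad/s)² = 186.4 J; KE_f = ½(49.90)(2.692)² = 180.8 J.

energy lost ≈ 5.59 J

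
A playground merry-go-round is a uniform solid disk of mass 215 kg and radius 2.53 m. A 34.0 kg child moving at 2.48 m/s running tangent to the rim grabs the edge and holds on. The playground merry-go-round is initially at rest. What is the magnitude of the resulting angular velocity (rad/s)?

|ω_f| ≈ 0.236 rad/s

The axle reaction passes through the axle and exerts no torque about it; angular momentum about the axle is conserved through the impact.
I_p = ½(215)(2.53)² = 688.1 kg·m². Taking the sense of the child's angular momentum as positive, L_{child} = m v R = (34.0)(2.48)(2.53) = 213.3 kg·m²/s.
L_i = 0 + 213.3 = 213.3 kg·m²/s.
After sticking, I_f = I_p + m R² = 688.1 + (34.0)(2.53)² = 905.7 kg·m².
ω_f = L_i / I_f = 213.3 / 905.7 = 0.2355 rad/s.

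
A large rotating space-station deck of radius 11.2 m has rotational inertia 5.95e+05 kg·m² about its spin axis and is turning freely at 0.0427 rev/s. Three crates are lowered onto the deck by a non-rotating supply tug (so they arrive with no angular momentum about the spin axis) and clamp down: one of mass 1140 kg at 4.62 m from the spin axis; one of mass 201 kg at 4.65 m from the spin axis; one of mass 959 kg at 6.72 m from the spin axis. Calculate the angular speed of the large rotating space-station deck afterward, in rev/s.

ω_f ≈ 0.0381 rev/s

The added mass arrives with no angular momentum about the spin axis, and any external torque about the spin axis is negligible, so the system's angular momentum is conserved.
Added inertia Σmr² = (1140)(4.62)² + (201)(4.65)² + (959)(6.72)² = 71990 kg·m²; I_f = 5.950e+05 + 71990 = 6.670e+05 kg·m².
ω_f = I_p ω_i / I_f = (5.950e+05)(0.0427) / 6.670e+05 = 0.03809 rev/s.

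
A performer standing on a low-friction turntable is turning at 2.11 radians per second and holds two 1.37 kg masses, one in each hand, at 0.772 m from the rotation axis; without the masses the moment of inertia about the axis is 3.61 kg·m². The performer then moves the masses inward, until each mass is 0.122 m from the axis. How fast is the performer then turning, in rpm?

With no external torque about the axis, L is conserved: I₁ω₁ = I₂ω₂.
I₁ = 3.61 + 2(1.37)(0.772)² = 5.243 kg·m²; I₂ = 3.61 + 2(1.37)(0.122)² = 3.651 kg·m².
ω₂ = I₁ω₁ / I₂ = (5.243)(2.11 rad/s) / (3.651) = 3.030 rad/s = 28.94 rpm.

ω₂ ≈ 28.9 rpm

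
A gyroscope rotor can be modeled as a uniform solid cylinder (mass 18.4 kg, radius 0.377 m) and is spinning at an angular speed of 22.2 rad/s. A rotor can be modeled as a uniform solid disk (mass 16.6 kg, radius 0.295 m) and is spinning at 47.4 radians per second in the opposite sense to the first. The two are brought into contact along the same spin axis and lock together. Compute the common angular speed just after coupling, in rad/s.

No external torque acts about the common axis, so total angular momentum is conserved.
Moments of inertia: I_A = ½(18.4)(0.377)² = 1.308 kg·m²; I_B = ½(16.6)(0.295)² = 0.7223 kg·m².
Taking A's sense as positive: L = (1.308)(22.2) − (0.7223)(47.4) = -5.209 kg·m²·rad/s.
Combined I = 1.308 + 0.7223 = 2.030 kg·m².
ω_f = L / I = -5.209 / 2.030 = -2.566 rad/s.

|ω_f| ≈ 2.57 rad/s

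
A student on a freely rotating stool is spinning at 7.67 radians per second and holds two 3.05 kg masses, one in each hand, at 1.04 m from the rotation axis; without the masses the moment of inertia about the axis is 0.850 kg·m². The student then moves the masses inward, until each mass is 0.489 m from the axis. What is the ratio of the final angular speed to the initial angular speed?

ω₂/ω₁ ≈ 3.23

With no external torque about the axis, L is conserved: I₁ω₁ = I₂ω₂.
I₁ = 0.850 + 2(3.05)(1.04)² = 7.448 kg·m²; I₂ = 0.850 + 2(3.05)(0.489)² = 2.309 kg·m².
ω₂/ω₁ = I₁/I₂ = 7.448 / 2.309 = 3.226.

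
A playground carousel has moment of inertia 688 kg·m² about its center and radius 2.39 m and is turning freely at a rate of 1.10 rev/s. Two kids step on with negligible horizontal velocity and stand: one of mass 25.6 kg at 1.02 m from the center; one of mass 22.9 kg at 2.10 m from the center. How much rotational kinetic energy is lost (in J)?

energy lost ≈ 2570 J

The added mass arrives with no angular momentum about the center, and any external torque about the center is negligible, so the system's angular momentum is conserved.
Added inertia Σmr² = (25.6)(1.02)² + (22.9)(2.10)² = 127.6 kg·m²; I_f = 688.0 + 127.6 = 815.6 kg·m².
ω_f = I_p ω_i / I_f = (688.0)(1.10) / 815.6 = 0.9279 rev/s.
KE_i = ½(688.0)(6.912 rad/s)² = 16430 J; KE_f = ½(815.6)(5.830)² = 13860 J.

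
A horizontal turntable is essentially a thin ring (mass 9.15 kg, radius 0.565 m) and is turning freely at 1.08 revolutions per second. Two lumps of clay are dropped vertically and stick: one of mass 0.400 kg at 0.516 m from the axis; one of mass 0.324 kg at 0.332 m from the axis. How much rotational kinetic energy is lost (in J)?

energy lost ≈ 3.12 J

No external torque acts about the axis; L_before = L_after.
I_p = (9.15)(0.565)² = 2.921 kg·m².
Added inertia Σmr² = (0.400)(0.516)² + (0.324)(0.332)² = 0.1422 kg·m²; I_f = 2.921 + 0.1422 = 3.063 kg·m².
ω_f = I_p ω_i / I_f = (2.921)(1.08) / 3.063 = 1.030 rev/s.
KE_i = ½(2.921)(6.786 rad/s)² = 67.25 J; KE_f = ½(3.063)(6.471)² = 64.13 J.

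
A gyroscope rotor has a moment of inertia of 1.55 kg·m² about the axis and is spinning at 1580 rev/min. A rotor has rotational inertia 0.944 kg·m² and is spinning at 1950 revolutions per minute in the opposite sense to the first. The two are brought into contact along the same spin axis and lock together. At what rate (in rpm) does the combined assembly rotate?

No external torque acts about the common axis, so total angular momentum is conserved.
Taking A's sense as positive: L = (1.550)(1580) − (0.9440)(1950) = 608.2 kg·m²·rpm.
Combined I = 1.550 + 0.9440 = 2.494 kg·m².
ω_f = L / I = 608.2 / 2.494 = 243.9 rpm.

|ω_f| ≈ 244 rpm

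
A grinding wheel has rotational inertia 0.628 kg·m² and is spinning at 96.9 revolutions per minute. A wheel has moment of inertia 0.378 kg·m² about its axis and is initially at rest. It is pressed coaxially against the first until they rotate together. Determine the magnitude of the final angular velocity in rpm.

The coupling torques are internal; angular momentum about the shared axis is conserved.
Taking A's sense as positive: L = (0.6280)(96.9) = 60.85 kg·m²·rpm.
Combined I = 0.6280 + 0.3780 = 1.006 kg·m².
ω_f = L / I = 60.85 / 1.006 = 60.49 rpm.

|ω_f| ≈ 60.5 rpm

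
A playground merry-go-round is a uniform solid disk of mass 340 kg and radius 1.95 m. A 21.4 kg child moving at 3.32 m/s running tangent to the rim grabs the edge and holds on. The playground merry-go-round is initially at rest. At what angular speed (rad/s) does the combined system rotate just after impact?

About the axle the impulsive forces during the collision are internal, so angular momentum about that axis is conserved.
I_p = ½(340)(1.95)² = 646.4 kg·m². Taking the sense of the child's angular momentum as positive, L_{child} = m v R = (21.4)(3.32)(1.95) = 138.5 kg·m²/s.
L_i = 0 + 138.5 = 138.5 kg·m²/s.
After sticking, I_f = I_p + m R² = 646.4 + (21.4)(1.95)² = 727.8 kg·m².
ω_f = L_i / I_f = 138.5 / 727.8 = 0.1904 rad/s.

|ω_f| ≈ 0.190 rad/s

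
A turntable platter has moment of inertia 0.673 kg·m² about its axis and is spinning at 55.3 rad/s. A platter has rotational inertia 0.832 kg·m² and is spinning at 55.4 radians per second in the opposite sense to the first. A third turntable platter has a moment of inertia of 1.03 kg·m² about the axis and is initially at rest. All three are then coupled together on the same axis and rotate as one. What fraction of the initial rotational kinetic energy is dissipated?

fraction ≈ 0.993

No external torque acts about the common axis, so total angular momentum is conserved.
Taking A's sense as positive: L = (0.6730)(55.3) − (0.8320)(55.4) = -8.876 kg·m²·rad/s.
Combined I = 0.6730 + 0.8320 + 1.030 = 2.535 kg·m².
ω_f = L / I = -8.876 / 2.535 = -3.501 rad/s.
KE_i = ½ΣIω² = 2306 J; KE_f = ½(2.535)(3.501)² = 15.54 J.
Fraction dissipated = (KE_i − KE_f)/KE_i = 0.9933.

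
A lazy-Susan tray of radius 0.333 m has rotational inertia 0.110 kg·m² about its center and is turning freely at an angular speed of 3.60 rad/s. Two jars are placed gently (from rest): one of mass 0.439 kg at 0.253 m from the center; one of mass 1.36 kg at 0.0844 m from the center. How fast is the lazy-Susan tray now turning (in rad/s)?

No external torque acts about the center; L_before = L_after.
Added inertia Σmr² = (0.439)(0.253)² + (1.36)(0.0844)² = 0.03779 kg·m²; I_f = 0.1100 + 0.03779 = 0.1478 kg·m².
ω_f = I_p ω_i / I_f = (0.1100)(3.60) / 0.1478 = 2.680 rad/s.

ω_f ≈ 2.68 rad/s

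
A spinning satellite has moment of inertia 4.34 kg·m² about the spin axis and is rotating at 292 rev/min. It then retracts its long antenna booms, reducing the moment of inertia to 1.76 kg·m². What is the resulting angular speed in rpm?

With no external torque about the axis, L is conserved: I₁ω₁ = I₂ω₂.
ω₂ = I₁ω₁ / I₂ = (4.340)(292 rpm) / (1.760) = 720.0 rpm.

ω₂ ≈ 720 rpm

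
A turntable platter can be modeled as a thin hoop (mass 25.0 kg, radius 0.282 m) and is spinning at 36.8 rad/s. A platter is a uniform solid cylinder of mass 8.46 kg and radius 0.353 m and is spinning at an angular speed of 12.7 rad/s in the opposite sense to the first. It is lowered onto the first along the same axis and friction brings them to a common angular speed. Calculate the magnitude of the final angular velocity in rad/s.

The coupling torques are internal; angular momentum about the shared axis is conserved.
Moments of inertia: I_A = (25.0)(0.282)² = 1.988 kg·m²; I_B = ½(8.46)(0.353)² = 0.5271 kg·m².
Taking A's sense as positive: L = (1.988)(36.8) − (0.5271)(12.7) = 66.47 kg·m²·rad/s.
Combined I = 1.988 + 0.5271 = 2.515 kg·m².
ω_f = L / I = 66.47 / 2.515 = 26.43 rad/s.

|ω_f| ≈ 26.4 rad/s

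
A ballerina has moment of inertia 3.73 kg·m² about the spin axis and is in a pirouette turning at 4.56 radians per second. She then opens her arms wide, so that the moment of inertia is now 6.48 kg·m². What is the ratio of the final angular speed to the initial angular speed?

Angular momentum about the spin axis is conserved since the torque about it is zero.
ω₂/ω₁ = I₁/I₂ = 3.730 / 6.480 = 0.5756.

ω₂/ω₁ ≈ 0.576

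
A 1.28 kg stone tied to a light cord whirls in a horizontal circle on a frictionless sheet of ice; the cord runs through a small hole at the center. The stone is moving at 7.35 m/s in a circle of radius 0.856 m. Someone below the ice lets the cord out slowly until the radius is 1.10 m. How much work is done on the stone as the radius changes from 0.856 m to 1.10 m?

The only horizontal force on the mass is along the cord (radial), so it exerts no torque about the hole and angular momentum m v r is conserved.
v₂ = v₁ r₁ / r₂ = (7.35)(0.856) / (1.10) = 5.720 m/s.
W = ΔKE = ½m(v₂² − v₁²) = -13.64 J.

W ≈ -13.6 J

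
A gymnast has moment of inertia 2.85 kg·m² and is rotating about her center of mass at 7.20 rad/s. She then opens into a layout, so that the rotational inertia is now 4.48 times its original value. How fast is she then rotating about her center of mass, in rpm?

With no external torque about the axis, L is conserved: I₁ω₁ = I₂ω₂.
I₂ = 4.48 × 2.85 = 12.77 kg·m².
ω₂ = I₁ω₁ / I₂ = (2.850)(7.20 rad/s) / (12.77) = 1.607 rad/s = 15.35 rpm.

ω₂ ≈ 15.3 rpm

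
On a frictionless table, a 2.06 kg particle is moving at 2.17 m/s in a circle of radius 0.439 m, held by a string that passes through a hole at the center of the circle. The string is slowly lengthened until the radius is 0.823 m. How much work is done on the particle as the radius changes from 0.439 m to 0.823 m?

Central (radial) force ⇒ zero torque about the center ⇒ m v r is constant.
v₂ = v₁ r₁ / r₂ = (2.17)(0.439) / (0.823) = 1.158 m/s.
W = ΔKE = ½m(v₂² − v₁²) = -3.470 J.

W ≈ -3.47 J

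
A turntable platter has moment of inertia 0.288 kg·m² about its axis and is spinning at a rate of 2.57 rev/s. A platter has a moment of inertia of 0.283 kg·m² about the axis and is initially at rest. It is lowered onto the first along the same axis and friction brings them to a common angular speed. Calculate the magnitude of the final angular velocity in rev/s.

|ω_f| ≈ 1.30 rev/s

No external torque acts about the common axis, so total angular momentum is conserved.
Taking A's sense as positive: L = (0.2880)(2.57) = 0.7402 kg·m²·rev/s.
Combined I = 0.2880 + 0.2830 = 0.5710 kg·m².
ω_f = L / I = 0.7402 / 0.5710 = 1.296 rev/s.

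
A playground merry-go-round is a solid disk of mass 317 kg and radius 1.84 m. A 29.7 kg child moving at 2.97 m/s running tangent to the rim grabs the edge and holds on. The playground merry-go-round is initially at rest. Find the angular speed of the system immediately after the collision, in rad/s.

The axle reaction passes through the axle and exerts no torque about it; angular momentum about the axle is conserved through the impact.
I_p = ½(317)(1.84)² = 536.6 kg·m². Taking the sense of the child's angular momentum as positive, L_{child} = m v R = (29.7)(2.97)(1.84) = 162.3 kg·m²/s.
L_i = 0 + 162.3 = 162.3 kg·m²/s.
After sticking, I_f = I_p + m R² = 536.6 + (29.7)(1.84)² = 637.2 kg·m².
ω_f = L_i / I_f = 162.3 / 637.2 = 0.2547 rad/s.

|ω_f| ≈ 0.255 rad/s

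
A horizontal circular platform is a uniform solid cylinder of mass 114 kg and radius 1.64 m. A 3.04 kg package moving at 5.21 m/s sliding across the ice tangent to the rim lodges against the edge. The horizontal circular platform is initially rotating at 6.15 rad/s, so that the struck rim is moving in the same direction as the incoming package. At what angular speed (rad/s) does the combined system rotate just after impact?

About the central axle the impulsive forces during the collision are internal, so angular momentum about that axis is conserved.
I_p = ½(114)(1.64)² = 153.3 kg·m². Taking the sense of the package's angular momentum as positive, L_{package} = m v R = (3.04)(5.21)(1.64) = 25.97 kg·m²/s.
L_i = +I_p ω_p + m v R = +(153.3)(6.15) + 25.97 = 968.8 kg·m²/s.
After sticking, I_f = I_p + m R² = 153.3 + (3.04)(1.64)² = 161.5 kg·m².
ω_f = L_i / I_f = 968.8 / 161.5 = 5.999 rad/s.

|ω_f| ≈ 6.00 rad/s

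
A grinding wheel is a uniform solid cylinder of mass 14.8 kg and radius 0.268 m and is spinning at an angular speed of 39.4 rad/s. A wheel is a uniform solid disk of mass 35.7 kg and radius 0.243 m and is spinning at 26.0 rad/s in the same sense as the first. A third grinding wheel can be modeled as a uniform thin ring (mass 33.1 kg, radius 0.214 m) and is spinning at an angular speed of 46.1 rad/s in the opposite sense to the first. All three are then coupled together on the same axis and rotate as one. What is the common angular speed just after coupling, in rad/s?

|ω_f| ≈ 6.94 rad/s

The coupling torques are internal; angular momentum about the shared axis is conserved.
Moments of inertia: I_A = ½(14.8)(0.268)² = 0.5315 kg·m²; I_B = ½(35.7)(0.243)² = 1.054 kg·m²; I_C = (33.1)(0.214)² = 1.516 kg·m².
Taking A's sense as positive: L = (0.5315)(39.4) + (1.054)(26.0) − (1.516)(46.1) = -21.53 kg·m²·rad/s.
Combined I = 0.5315 + 1.054 + 1.516 = 3.101 kg·m².
ω_f = L / I = -21.53 / 3.101 = -6.944 rad/s.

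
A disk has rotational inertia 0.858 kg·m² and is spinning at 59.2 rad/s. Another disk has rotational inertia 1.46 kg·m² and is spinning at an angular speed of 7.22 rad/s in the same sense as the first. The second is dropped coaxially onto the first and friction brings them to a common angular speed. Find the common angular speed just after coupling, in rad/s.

|ω_f| ≈ 26.5 rad/s

No external torque acts about the common axis, so total angular momentum is conserved.
Taking A's sense as positive: L = (0.8580)(59.2) + (1.460)(7.22) = 61.33 kg·m²·rad/s.
Combined I = 0.8580 + 1.460 = 2.318 kg·m².
ω_f = L / I = 61.33 / 2.318 = 26.46 rad/s.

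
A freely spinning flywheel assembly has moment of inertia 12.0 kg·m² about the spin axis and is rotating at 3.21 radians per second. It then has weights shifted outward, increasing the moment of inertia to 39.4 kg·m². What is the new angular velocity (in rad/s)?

No external torque acts about the spin axis, so angular momentum is conserved.
ω₂ = I₁ω₁ / I₂ = (12.00)(3.21 rad/s) / (39.40) = 0.9777 rad/s.

ω₂ ≈ 0.978 rad/s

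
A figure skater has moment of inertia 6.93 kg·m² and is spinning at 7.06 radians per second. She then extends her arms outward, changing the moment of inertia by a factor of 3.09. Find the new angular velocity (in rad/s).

ω₂ ≈ 2.28 rad/s

No external torque acts about the spin axis, so angular momentum is conserved.
I₂ = 3.09 × 6.93 = 21.41 kg·m².
ω₂ = I₁ω₁ / I₂ = (6.930)(7.06 rad/s) / (21.41) = 2.285 rad/s.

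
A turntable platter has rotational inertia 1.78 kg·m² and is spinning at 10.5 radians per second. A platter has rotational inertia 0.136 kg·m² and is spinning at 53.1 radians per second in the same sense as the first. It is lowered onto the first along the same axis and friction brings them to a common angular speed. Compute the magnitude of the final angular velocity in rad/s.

The coupling torques are internal; angular momentum about the shared axis is conserved.
Taking A's sense as positive: L = (1.780)(10.5) + (0.1360)(53.1) = 25.91 kg·m²·rad/s.
Combined I = 1.780 + 0.1360 = 1.916 kg·m².
ω_f = L / I = 25.91 / 1.916 = 13.52 rad/s.

|ω_f| ≈ 13.5 rad/s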